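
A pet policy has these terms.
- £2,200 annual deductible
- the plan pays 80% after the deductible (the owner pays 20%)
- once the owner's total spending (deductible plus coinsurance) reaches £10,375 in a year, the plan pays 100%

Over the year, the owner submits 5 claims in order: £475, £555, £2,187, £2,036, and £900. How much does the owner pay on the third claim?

Claim 1 — £475: all of it applies to the deductible. Owner pays £475; OOP now £475.
Claim 2 — £555: all of it applies to the deductible. Cost to owner: £555. OOP to date £1,030.
Claim 3 — £2,187: deductible takes £1,170, £1,017 remains; coinsurance £1,017 × 20% = £203.40. Owner pays £1,373.40; OOP now £2,403.40.

£1,373.40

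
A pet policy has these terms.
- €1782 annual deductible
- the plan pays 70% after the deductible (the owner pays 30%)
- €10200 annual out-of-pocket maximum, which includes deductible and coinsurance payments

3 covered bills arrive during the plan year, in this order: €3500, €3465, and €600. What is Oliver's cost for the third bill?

€180

Claim 1 (€3500): €1782 finishes the deductible; €1718 goes to coinsurance; coinsurance €1718 × 30% = €515.40. Cost to owner: €2297.40. OOP to date €2297.40.
Claim 2 (€3465): deductible met; 30% of €3465 = €1039.50. Owner owes €1039.50 (running OOP €3336.90).
Claim 3 (€600): deductible met; 30% of €600 = €180. Owner owes €180 (running OOP €3516.90).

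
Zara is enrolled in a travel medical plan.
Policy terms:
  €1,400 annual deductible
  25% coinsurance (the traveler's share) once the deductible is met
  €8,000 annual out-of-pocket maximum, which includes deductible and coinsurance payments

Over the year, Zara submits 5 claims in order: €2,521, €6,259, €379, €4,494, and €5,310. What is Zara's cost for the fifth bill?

Claim 1 — €2,521: €1,400 finishes the deductible; €1,121 goes to coinsurance; traveler's 25% is €280.25. Traveler pays €1,680.25; OOP now €1,680.25.
Claim 2 — €6,259: deductible already satisfied, so traveler's share is 25% × €6,259 = €1,564.75. Traveler owes €1,564.75 (running OOP €3,245).
Claim 3 — €379: deductible met; 25% of €379 = €94.75. Traveler pays €94.75; OOP now €3,339.75.
Claim 4 — €4,494: deductible already satisfied, so traveler's share is 25% × €4,494 = €1,123.50. Traveler pays €1,123.50; OOP now €4,463.25.
Claim 5 — €5,310: deductible met; 25% of €5,310 = €1,327.50. Traveler pays €1,327.50; OOP now €5,790.75.

€1,327.50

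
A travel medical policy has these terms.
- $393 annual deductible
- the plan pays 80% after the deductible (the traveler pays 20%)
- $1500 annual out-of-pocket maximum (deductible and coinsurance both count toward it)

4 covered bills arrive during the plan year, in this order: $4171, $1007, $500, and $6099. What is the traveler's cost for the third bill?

Claim 1 ($4171): deductible takes $393, $3778 remains; traveler's 20% is $755.60. Traveler pays $1148.60; OOP now $1148.60.
Claim 2 ($1007): deductible already satisfied, so traveler's share is 20% × $1007 = $201.40. Cost to traveler: $201.40. OOP to date $1350.
Claim 3 ($500): deductible already satisfied, so traveler's share is 20% × $500 = $100. Traveler pays $100; OOP now $1450.

$100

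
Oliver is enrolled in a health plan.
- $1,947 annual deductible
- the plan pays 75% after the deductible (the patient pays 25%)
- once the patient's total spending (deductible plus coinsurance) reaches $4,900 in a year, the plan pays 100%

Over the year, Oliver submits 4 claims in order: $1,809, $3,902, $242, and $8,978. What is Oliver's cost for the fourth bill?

$1,951.50

Bill 1, $1,809: entire amount goes to the deductible. Patient pays $1,809; OOP now $1,809.
Bill 2, $3,902: $138 finishes the deductible; $3,764 goes to coinsurance; 25% of $3,764 = $941. Patient owes $1,079 (running OOP $2,888).
Bill 3, $242: 25% coinsurance on $242 = $60.50. Patient pays $60.50; OOP now $2,948.50.
Bill 4, $8,978: deductible already satisfied, so patient's share is 25% × $8,978 = $2,244.50. Adding that to $2,948.50 gives $5,193, past the $4,900 cap; patient pays only $4,900 − $2,948.50 = $1,951.50.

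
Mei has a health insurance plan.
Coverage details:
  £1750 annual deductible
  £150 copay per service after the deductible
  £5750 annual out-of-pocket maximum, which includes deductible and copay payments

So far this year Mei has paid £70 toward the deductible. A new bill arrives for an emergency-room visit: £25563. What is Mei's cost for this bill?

Remaining deductible: £1750 − £70 = £1680.
That leaves £25563 − £1680 = £23883 for the copay.
Copay on this service: £150.
That puts the patient's cost at £1680 + £150 = £1830 before any cap.
Cumulative spending £70 + £1830 = £1900 stays under the £5750 maximum.

£1830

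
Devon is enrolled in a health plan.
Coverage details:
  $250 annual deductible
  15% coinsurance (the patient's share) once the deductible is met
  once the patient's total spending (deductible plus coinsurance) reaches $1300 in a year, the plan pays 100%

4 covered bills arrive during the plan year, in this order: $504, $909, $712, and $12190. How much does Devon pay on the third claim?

$106.80

Claim 1 — $504: $250 to deductible, leaving $254; coinsurance $254 × 15% = $38.10. Patient pays $288.10; OOP now $288.10.
Claim 2 — $909: 15% coinsurance on $909 = $136.35. Patient pays $136.35; OOP now $424.45.
Claim 3 — $712: deductible already satisfied, so patient's share is 15% × $712 = $106.80. Patient pays $106.80; OOP now $531.25.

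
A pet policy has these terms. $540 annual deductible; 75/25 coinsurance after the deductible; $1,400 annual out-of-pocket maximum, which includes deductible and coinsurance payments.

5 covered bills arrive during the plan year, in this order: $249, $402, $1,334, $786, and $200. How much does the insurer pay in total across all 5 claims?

$1,823.25

Claim 1 — $249: entire amount goes to the deductible. Owner pays $249; OOP now $249. Insurer: $249 − $249 = $0.
Claim 2 — $402: deductible takes $291, $111 remains; coinsurance $111 × 25% = $27.75. Owner owes $318.75 (running OOP $567.75). Plan pays $402 − $318.75 = $83.25.
Claim 3 — $1,334: 25% coinsurance on $1,334 = $333.50. Cost to owner: $333.50. OOP to date $901.25. Plan pays $1,334 − $333.50 = $1,000.50.
Claim 4 — $786: 25% coinsurance on $786 = $196.50. Cost to owner: $196.50. OOP to date $1,097.75. Plan pays $786 − $196.50 = $589.50.
Claim 5 — $200: 25% coinsurance on $200 = $50. Owner owes $50 (running OOP $1,147.75). Insurer: $200 − $50 = $150.
Insurer total = bills − owner's total = $2,971 − $1,147.75 = $1,823.25.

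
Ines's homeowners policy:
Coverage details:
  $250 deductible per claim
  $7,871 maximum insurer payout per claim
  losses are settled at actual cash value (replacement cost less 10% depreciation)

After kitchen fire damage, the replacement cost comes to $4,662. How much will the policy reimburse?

$3,945.80

Actual cash value after 10% depreciation: $4,662 × 90% = $4,195.80.
Less the $250 deductible: $4,195.80 − $250 = $3,945.80.
That's under the $7,871 cap, so the insurer reimburses the full $3,945.80.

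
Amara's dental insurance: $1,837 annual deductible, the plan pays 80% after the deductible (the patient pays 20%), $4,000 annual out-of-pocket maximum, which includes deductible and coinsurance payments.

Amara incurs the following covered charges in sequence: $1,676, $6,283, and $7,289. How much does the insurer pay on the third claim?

$6,350.40

Bill 1, $1,676: entire amount goes to the deductible. Patient owes $1,676 (running OOP $1,676). Insurer: $1,676 − $1,676 = $0.
Bill 2, $6,283: $161 finishes the deductible; $6,122 goes to coinsurance; patient's 20% is $1,224.40. Cost to patient: $1,385.40. OOP to date $3,061.40. Plan pays $6,283 − $1,385.40 = $4,897.60.
Bill 3, $7,289: 20% coinsurance on $7,289 = $1,457.80. OOP would hit $4,519.20 > $4,000, so the cap limits the patient to $4,000 − $3,061.40 = $938.60. Plan pays $7,289 − $938.60 = $6,350.40.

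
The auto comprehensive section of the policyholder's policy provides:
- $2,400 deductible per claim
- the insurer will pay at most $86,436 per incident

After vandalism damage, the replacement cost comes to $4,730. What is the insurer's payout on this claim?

$2,330

Less the $2,400 deductible: $4,730 − $2,400 = $2,330.
That's under the $86,436 cap, so the insurer reimburses the full $2,330.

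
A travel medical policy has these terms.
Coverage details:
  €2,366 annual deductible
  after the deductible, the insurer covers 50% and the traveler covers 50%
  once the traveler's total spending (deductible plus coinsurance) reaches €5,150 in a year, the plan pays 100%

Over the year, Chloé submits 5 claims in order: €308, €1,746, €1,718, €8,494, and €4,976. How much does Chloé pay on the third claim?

Claim 1 — €308: entire amount goes to the deductible. Cost to traveler: €308. OOP to date €308.
Claim 2 — €1,746: entire amount goes to the deductible. Traveler owes €1,746 (running OOP €2,054).
Claim 3 — €1,718: €312 finishes the deductible; €1,406 goes to coinsurance; 50% of €1,406 = €703. Traveler pays €1,015; OOP now €3,069.

€1,015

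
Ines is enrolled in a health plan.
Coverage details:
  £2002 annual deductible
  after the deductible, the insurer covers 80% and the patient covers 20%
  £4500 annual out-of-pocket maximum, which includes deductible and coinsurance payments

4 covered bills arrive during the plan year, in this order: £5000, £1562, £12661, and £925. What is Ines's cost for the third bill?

£1586

#1 (£5000): £2002 finishes the deductible; £2998 goes to coinsurance; 20% of £2998 = £599.60. Patient pays £2601.60; OOP now £2601.60.
#2 (£1562): 20% coinsurance on £1562 = £312.40. Patient owes £312.40 (running OOP £2914).
#3 (£12661): deductible met; 20% of £12661 = £2532.20. OOP would hit £5446.20 > £4500, so the cap limits the patient to £4500 − £2914 = £1586.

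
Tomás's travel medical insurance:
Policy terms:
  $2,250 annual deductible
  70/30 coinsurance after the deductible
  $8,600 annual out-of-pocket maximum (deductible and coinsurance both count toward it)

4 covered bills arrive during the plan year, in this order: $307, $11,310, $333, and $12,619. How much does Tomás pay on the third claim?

$99.90

#1 ($307): fully absorbed by the deductible. Cost to traveler: $307. OOP to date $307.
#2 ($11,310): $1,943 finishes the deductible; $9,367 goes to coinsurance; 30% of $9,367 = $2,810.10. Traveler pays $4,753.10; OOP now $5,060.10.
#3 ($333): 30% coinsurance on $333 = $99.90. Traveler pays $99.90; OOP now $5,160.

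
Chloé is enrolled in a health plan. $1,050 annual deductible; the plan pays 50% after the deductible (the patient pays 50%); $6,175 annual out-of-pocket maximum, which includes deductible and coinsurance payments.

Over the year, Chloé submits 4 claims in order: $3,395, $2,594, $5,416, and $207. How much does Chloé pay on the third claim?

$2,655.50

Claim 1 ($3,395): $1,050 to deductible, leaving $2,345; coinsurance $2,345 × 50% = $1,172.50. Patient owes $2,222.50 (running OOP $2,222.50).
Claim 2 ($2,594): deductible met; 50% of $2,594 = $1,297. Cost to patient: $1,297. OOP to date $3,519.50.
Claim 3 ($5,416): deductible already satisfied, so patient's share is 50% × $5,416 = $2,708. Adding that to $3,519.50 gives $6,227.50, past the $6,175 cap; patient pays only $6,175 − $3,519.50 = $2,655.50.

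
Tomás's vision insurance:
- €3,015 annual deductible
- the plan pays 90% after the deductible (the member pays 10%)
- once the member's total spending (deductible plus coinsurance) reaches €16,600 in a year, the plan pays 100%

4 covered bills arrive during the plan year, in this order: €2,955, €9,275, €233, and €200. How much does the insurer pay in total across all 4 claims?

Claim 1 — €2,955: entire amount goes to the deductible. Member owes €2,955 (running OOP €2,955). Plan pays €2,955 − €2,955 = €0.
Claim 2 — €9,275: deductible takes €60, €9,215 remains; 10% of €9,215 = €921.50. Member owes €981.50 (running OOP €3,936.50). Insurer: €9,275 − €981.50 = €8,293.50.
Claim 3 — €233: deductible met; 10% of €233 = €23.30. Member owes €23.30 (running OOP €3,959.80). Insurer: €233 − €23.30 = €209.70.
Claim 4 — €200: deductible met; 10% of €200 = €20. Cost to member: €20. OOP to date €3,979.80. Insurer: €200 − €20 = €180.
Insurer total: €0 + €8,293.50 + €209.70 + €180 = €8,683.20.

€8,683.20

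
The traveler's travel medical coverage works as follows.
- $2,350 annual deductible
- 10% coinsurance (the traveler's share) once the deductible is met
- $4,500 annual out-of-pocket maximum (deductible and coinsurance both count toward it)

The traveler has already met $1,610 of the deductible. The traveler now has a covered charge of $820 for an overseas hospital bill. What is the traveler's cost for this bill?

$748

Remaining deductible: $2,350 − $1,610 = $740.
After the $740 deductible portion, $820 − $740 = $80 is subject to coinsurance.
Traveler's 10% share of $80 is $8.
So the traveler owes $740 + $8 = $748 before any cap.
Total out-of-pocket so far would be $1,610 + $748 = $2,358, below the $4,500 cap — no reduction.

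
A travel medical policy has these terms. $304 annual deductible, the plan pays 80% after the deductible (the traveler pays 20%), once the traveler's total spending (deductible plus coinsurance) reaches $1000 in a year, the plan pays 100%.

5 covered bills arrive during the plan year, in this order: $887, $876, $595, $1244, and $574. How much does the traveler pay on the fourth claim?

$248.80

Claim 1 ($887): deductible takes $304, $583 remains; 20% of $583 = $116.60. Traveler owes $420.60 (running OOP $420.60).
Claim 2 ($876): deductible met; 20% of $876 = $175.20. Cost to traveler: $175.20. OOP to date $595.80.
Claim 3 ($595): 20% coinsurance on $595 = $119. Cost to traveler: $119. OOP to date $714.80.
Claim 4 ($1244): deductible already satisfied, so traveler's share is 20% × $1244 = $248.80. Traveler owes $248.80 (running OOP $963.60).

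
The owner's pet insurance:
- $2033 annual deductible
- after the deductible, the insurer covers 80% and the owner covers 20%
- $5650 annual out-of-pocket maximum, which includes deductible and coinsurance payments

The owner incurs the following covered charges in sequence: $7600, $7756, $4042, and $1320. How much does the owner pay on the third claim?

#1 ($7600): $2033 to deductible, leaving $5567; coinsurance $5567 × 20% = $1113.40. Owner pays $3146.40; OOP now $3146.40.
#2 ($7756): 20% coinsurance on $7756 = $1551.20. Owner owes $1551.20 (running OOP $4697.60).
#3 ($4042): deductible met; 20% of $4042 = $808.40. Cost to owner: $808.40. OOP to date $5506.

$808.40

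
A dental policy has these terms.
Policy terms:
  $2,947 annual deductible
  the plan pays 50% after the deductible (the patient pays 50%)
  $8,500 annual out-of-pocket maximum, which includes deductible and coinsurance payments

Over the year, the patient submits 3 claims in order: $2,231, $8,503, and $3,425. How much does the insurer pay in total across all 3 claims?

Claim 1 — $2,231: fully absorbed by the deductible. Patient owes $2,231 (running OOP $2,231). Insurer: $2,231 − $2,231 = $0.
Claim 2 — $8,503: $716 to deductible, leaving $7,787; patient's 50% is $3,893.50. Patient owes $4,609.50 (running OOP $6,840.50). Insurer: $8,503 − $4,609.50 = $3,893.50.
Claim 3 — $3,425: deductible met; 50% of $3,425 = $1,712.50. OOP would hit $8,553 > $8,500, so the cap limits the patient to $8,500 − $6,840.50 = $1,659.50. Insurer: $3,425 − $1,659.50 = $1,765.50.
Insurer total = bills − patient's total = $14,159 − $8,500 = $5,659.

$5,659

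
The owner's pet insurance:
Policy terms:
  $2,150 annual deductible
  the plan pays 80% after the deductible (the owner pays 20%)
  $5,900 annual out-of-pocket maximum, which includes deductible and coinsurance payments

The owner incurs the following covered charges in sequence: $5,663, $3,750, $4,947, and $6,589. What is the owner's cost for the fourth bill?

Claim 1 ($5,663): $2,150 finishes the deductible; $3,513 goes to coinsurance; coinsurance $3,513 × 20% = $702.60. Owner pays $2,852.60; OOP now $2,852.60.
Claim 2 ($3,750): deductible met; 20% of $3,750 = $750. Owner owes $750 (running OOP $3,602.60).
Claim 3 ($4,947): deductible already satisfied, so owner's share is 20% × $4,947 = $989.40. Cost to owner: $989.40. OOP to date $4,592.
Claim 4 ($6,589): deductible already satisfied, so owner's share is 20% × $6,589 = $1,317.80. OOP would hit $5,909.80 > $5,900, so the cap limits the owner to $5,900 − $4,592 = $1,308.

$1,308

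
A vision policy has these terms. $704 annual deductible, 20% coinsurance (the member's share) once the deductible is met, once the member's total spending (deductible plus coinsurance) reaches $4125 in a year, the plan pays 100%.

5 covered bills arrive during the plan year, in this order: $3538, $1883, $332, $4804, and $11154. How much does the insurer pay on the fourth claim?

#1 ($3538): deductible takes $704, $2834 remains; 20% of $2834 = $566.80. Cost to member: $1270.80. OOP to date $1270.80. Insurer: $3538 − $1270.80 = $2267.20.
#2 ($1883): deductible already satisfied, so member's share is 20% × $1883 = $376.60. Member pays $376.60; OOP now $1647.40. Plan pays $1883 − $376.60 = $1506.40.
#3 ($332): 20% coinsurance on $332 = $66.40. Member pays $66.40; OOP now $1713.80. Plan pays $332 − $66.40 = $265.60.
#4 ($4804): deductible already satisfied, so member's share is 20% × $4804 = $960.80. Member pays $960.80; OOP now $2674.60. Plan pays $4804 − $960.80 = $3843.20.

$3843.20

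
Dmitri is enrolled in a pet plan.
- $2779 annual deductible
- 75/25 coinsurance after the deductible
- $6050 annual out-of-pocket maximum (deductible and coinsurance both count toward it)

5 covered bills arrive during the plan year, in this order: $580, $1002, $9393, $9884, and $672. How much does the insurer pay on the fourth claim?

#1 ($580): all of it applies to the deductible. Cost to owner: $580. OOP to date $580. Insurer: $580 − $580 = $0.
#2 ($1002): entire amount goes to the deductible. Cost to owner: $1002. OOP to date $1582. Insurer: $1002 − $1002 = $0.
#3 ($9393): $1197 to deductible, leaving $8196; owner's 25% is $2049. Owner owes $3246 (running OOP $4828). Plan pays $9393 − $3246 = $6147.
#4 ($9884): deductible met; 25% of $9884 = $2471. Adding that to $4828 gives $7299, past the $6050 cap; owner pays only $6050 − $4828 = $1222. Plan pays $9884 − $1222 = $8662.

$8662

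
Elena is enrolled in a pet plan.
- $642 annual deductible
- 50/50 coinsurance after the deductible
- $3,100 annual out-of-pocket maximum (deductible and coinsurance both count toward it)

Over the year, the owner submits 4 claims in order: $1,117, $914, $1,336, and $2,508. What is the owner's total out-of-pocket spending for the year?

Claim 1 ($1,117): $642 to deductible, leaving $475; coinsurance $475 × 50% = $237.50. Owner owes $879.50 (running OOP $879.50).
Claim 2 ($914): deductible already satisfied, so owner's share is 50% × $914 = $457. Owner owes $457 (running OOP $1,336.50).
Claim 3 ($1,336): 50% coinsurance on $1,336 = $668. Owner owes $668 (running OOP $2,004.50).
Claim 4 ($2,508): 50% coinsurance on $2,508 = $1,254. OOP would hit $3,258.50 > $3,100, so the cap limits the owner to $3,100 − $2,004.50 = $1,095.50.
Summing the owner's payments: $879.50 + $457 + $668 + $1,095.50 = $3,100.

$3,100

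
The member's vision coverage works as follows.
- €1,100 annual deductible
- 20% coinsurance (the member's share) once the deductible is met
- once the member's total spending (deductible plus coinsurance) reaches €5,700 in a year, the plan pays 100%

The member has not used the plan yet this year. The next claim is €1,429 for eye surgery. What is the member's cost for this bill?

Deductible not yet touched, so the first €1,100 of the bill goes to the deductible.
After the €1,100 deductible portion, €1,429 − €1,100 = €329 is subject to coinsurance.
Member's 20% share of €329 is €65.80.
So the member owes €1,100 + €65.80 = €1,165.80 before any cap.
Total out-of-pocket so far would be €0 + €1,165.80 = €1,165.80, below the €5,700 cap — no reduction.

€1,165.80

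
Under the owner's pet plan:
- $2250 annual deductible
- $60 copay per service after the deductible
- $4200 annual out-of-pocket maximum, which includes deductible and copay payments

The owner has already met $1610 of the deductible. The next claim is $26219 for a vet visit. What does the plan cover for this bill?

$25519

Deductible still to meet: $2250 − $1610 = $640.
The remaining $25579 (= $26219 − $640) moves to the copay.
Copay on this service: $60.
Owner responsibility before any cap: $640 + $60 = $700.
Cumulative spending $1610 + $700 = $2310 stays under the $4200 maximum.
The insurer covers the remainder: $26219 − $700 = $25519.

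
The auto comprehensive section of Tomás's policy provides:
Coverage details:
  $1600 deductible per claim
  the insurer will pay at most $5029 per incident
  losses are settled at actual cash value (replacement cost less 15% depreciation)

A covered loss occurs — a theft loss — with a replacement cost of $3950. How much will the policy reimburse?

At 15% depreciation, ACV = $3950 − $592.50 = $3357.50.
Subtract the deductible: $3357.50 − $1600 = $1757.50.
$1757.50 ≤ $5029, so the limit doesn't bind; insurer pays $1757.50.

$1757.50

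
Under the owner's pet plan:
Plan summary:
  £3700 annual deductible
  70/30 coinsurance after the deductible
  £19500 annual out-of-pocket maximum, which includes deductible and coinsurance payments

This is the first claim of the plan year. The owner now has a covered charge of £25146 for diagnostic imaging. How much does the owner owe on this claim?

Deductible not yet touched, so the first £3700 of the bill goes to the deductible.
The remaining £21446 (= £25146 − £3700) moves to coinsurance.
Coinsurance: £21446 × 30% = £6433.80.
So the owner owes £3700 + £6433.80 = £10133.80 before any cap.
Total out-of-pocket so far would be £0 + £10133.80 = £10133.80, below the £19500 cap — no reduction.

£10133.80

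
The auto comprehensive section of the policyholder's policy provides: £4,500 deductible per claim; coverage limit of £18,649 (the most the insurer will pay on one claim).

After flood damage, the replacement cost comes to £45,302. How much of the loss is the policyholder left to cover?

£26,653

After the deductible, £45,302 − £4,500 = £40,802 remains.
The £18,649 per-incident cap binds; insurer pays £18,649.
Policyholder's share is the uncovered remainder: £45,302 − £18,649 = £26,653.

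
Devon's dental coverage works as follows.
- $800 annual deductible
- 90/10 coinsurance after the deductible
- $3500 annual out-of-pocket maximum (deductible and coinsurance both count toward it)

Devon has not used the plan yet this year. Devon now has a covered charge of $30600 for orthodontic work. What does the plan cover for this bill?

The full $800 deductible is still open; $800 of this bill applies to it.
The remaining $29800 (= $30600 − $800) moves to coinsurance.
Patient's 10% share of $29800 is $2980.
That puts the patient's cost at $800 + $2980 = $3780 before any cap.
Adding $3780 to the $0 already spent would give $3780, which exceeds the $3500 cap; the patient pays just $3500 − $0 = $3500.
The insurer covers the remainder: $30600 − $3500 = $27100.

$27100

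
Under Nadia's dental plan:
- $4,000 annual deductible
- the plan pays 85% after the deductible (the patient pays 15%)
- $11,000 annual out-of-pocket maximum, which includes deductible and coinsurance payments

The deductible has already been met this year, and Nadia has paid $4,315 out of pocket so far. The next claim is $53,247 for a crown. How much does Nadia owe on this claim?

$6,685

With the deductible met, the entire $53,247 is subject to coinsurance.
Patient's 15% share of $53,247 is $7,987.05.
Year-to-date out-of-pocket would reach $4,315 + $7,987.05 = $12,302.05, above the $11,000 maximum, so the patient pays only $11,000 − $4,315 = $6,685.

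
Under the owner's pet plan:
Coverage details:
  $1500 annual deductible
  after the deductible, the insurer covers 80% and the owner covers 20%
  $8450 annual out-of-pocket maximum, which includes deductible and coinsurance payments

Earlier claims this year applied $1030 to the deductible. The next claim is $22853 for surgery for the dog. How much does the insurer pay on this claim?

$1030 of the $1500 deductible is already met, leaving $470.
That leaves $22853 − $470 = $22383 for coinsurance.
20% of $22383 = $4476.60 falls to the owner.
That puts the owner's cost at $470 + $4476.60 = $4946.60 before any cap.
Year-to-date out-of-pocket becomes $1030 + $4946.60 = $5976.60, still under the $8450 maximum, so no cap applies.
Insurer pays the balance: $22853 − $4946.60 = $17906.40.

$17906.40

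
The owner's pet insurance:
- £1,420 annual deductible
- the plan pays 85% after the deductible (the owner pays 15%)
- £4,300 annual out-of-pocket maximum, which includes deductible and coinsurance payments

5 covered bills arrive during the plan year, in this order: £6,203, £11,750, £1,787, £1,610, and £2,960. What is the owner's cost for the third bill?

£268.05

Claim 1 — £6,203: £1,420 to deductible, leaving £4,783; 15% of £4,783 = £717.45. Cost to owner: £2,137.45. OOP to date £2,137.45.
Claim 2 — £11,750: 15% coinsurance on £11,750 = £1,762.50. Owner pays £1,762.50; OOP now £3,899.95.
Claim 3 — £1,787: deductible already satisfied, so owner's share is 15% × £1,787 = £268.05. Owner owes £268.05 (running OOP £4,168).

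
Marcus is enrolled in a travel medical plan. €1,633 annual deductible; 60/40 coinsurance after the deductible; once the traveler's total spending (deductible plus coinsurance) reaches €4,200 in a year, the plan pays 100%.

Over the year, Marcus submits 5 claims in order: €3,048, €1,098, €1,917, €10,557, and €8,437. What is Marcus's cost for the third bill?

Claim 1 — €3,048: €1,633 to deductible, leaving €1,415; 40% of €1,415 = €566. Cost to traveler: €2,199. OOP to date €2,199.
Claim 2 — €1,098: deductible already satisfied, so traveler's share is 40% × €1,098 = €439.20. Traveler owes €439.20 (running OOP €2,638.20).
Claim 3 — €1,917: deductible met; 40% of €1,917 = €766.80. Cost to traveler: €766.80. OOP to date €3,405.

€766.80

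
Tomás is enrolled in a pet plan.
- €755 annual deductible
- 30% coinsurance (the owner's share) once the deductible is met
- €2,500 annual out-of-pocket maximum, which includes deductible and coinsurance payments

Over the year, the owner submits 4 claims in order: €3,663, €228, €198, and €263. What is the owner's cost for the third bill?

€59.40

#1 (€3,663): €755 finishes the deductible; €2,908 goes to coinsurance; 30% of €2,908 = €872.40. Owner owes €1,627.40 (running OOP €1,627.40).
#2 (€228): deductible already satisfied, so owner's share is 30% × €228 = €68.40. Cost to owner: €68.40. OOP to date €1,695.80.
#3 (€198): deductible already satisfied, so owner's share is 30% × €198 = €59.40. Cost to owner: €59.40. OOP to date €1,755.20.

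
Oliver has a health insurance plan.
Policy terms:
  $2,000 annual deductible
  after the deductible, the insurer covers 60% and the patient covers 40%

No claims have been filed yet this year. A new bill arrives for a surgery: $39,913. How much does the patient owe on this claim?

Deductible not yet touched, so the first $2,000 of the bill goes to the deductible.
After the $2,000 deductible portion, $39,913 − $2,000 = $37,913 is subject to coinsurance.
Coinsurance: $37,913 × 40% = $15,165.20.
So the patient owes $2,000 + $15,165.20 = $17,165.20.

$17,165.20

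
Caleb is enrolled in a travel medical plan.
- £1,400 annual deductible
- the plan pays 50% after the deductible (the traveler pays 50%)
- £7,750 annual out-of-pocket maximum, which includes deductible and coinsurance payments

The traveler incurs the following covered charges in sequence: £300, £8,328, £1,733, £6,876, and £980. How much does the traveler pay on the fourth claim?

Claim 1 (£300): all of it applies to the deductible. Traveler pays £300; OOP now £300.
Claim 2 (£8,328): deductible takes £1,100, £7,228 remains; 50% of £7,228 = £3,614. Traveler pays £4,714; OOP now £5,014.
Claim 3 (£1,733): 50% coinsurance on £1,733 = £866.50. Traveler owes £866.50 (running OOP £5,880.50).
Claim 4 (£6,876): deductible met; 50% of £6,876 = £3,438. OOP would hit £9,318.50 > £7,750, so the cap limits the traveler to £7,750 − £5,880.50 = £1,869.50.

£1,869.50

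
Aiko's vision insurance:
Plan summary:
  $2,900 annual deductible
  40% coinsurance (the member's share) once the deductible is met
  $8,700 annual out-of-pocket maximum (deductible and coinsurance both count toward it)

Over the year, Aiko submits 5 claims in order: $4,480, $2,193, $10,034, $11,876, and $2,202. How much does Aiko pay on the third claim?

Claim 1 — $4,480: $2,900 to deductible, leaving $1,580; member's 40% is $632. Member pays $3,532; OOP now $3,532.
Claim 2 — $2,193: 40% coinsurance on $2,193 = $877.20. Member owes $877.20 (running OOP $4,409.20).
Claim 3 — $10,034: deductible met; 40% of $10,034 = $4,013.60. Member owes $4,013.60 (running OOP $8,422.80).

$4,013.60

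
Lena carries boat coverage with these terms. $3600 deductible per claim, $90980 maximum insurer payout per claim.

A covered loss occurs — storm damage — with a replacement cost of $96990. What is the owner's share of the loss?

$6010

Less the $3600 deductible: $96990 − $3600 = $93390.
$93390 exceeds the $90980 limit, so the insurer pays the limit: $90980.
Owner's share is the uncovered remainder: $96990 − $90980 = $6010.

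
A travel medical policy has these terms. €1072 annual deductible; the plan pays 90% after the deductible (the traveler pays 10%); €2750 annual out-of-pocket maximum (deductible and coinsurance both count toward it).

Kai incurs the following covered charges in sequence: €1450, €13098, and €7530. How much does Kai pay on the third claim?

€330.40

Bill 1, €1450: €1072 finishes the deductible; €378 goes to coinsurance; 10% of €378 = €37.80. Cost to traveler: €1109.80. OOP to date €1109.80.
Bill 2, €13098: deductible already satisfied, so traveler's share is 10% × €13098 = €1309.80. Cost to traveler: €1309.80. OOP to date €2419.60.
Bill 3, €7530: 10% coinsurance on €7530 = €753. Adding that to €2419.60 gives €3172.60, past the €2750 cap; traveler pays only €2750 − €2419.60 = €330.40.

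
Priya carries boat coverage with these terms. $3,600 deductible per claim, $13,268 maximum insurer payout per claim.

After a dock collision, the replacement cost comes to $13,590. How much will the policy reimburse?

$9,990

After the deductible, $13,590 − $3,600 = $9,990 remains.
$9,990 ≤ $13,268, so the limit doesn't bind; insurer pays $9,990.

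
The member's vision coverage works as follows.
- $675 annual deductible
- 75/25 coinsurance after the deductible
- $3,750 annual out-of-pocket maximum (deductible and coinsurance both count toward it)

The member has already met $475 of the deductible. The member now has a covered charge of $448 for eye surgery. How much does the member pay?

$475 of the $675 deductible is already met, leaving $200.
The remaining $248 (= $448 − $200) moves to coinsurance.
25% of $248 = $62 falls to the member.
So the member owes $200 + $62 = $262 before any cap.
Cumulative spending $475 + $262 = $737 stays under the $3,750 maximum.

$262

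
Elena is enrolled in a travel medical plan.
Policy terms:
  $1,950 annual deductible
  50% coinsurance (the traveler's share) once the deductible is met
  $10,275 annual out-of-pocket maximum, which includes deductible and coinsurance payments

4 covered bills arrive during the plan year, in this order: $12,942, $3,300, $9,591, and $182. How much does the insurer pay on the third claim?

#1 ($12,942): $1,950 finishes the deductible; $10,992 goes to coinsurance; 50% of $10,992 = $5,496. Traveler owes $7,446 (running OOP $7,446). Insurer: $12,942 − $7,446 = $5,496.
#2 ($3,300): deductible already satisfied, so traveler's share is 50% × $3,300 = $1,650. Cost to traveler: $1,650. OOP to date $9,096. Insurer: $3,300 − $1,650 = $1,650.
#3 ($9,591): deductible already satisfied, so traveler's share is 50% × $9,591 = $4,795.50. Adding that to $9,096 gives $13,891.50, past the $10,275 cap; traveler pays only $10,275 − $9,096 = $1,179. Insurer: $9,591 − $1,179 = $8,412.

$8,412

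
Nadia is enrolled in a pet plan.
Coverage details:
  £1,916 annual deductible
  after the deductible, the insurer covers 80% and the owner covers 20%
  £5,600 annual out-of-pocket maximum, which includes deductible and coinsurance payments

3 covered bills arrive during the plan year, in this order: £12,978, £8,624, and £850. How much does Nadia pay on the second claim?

Claim 1 (£12,978): £1,916 to deductible, leaving £11,062; coinsurance £11,062 × 20% = £2,212.40. Owner owes £4,128.40 (running OOP £4,128.40).
Claim 2 (£8,624): deductible already satisfied, so owner's share is 20% × £8,624 = £1,724.80. OOP would hit £5,853.20 > £5,600, so the cap limits the owner to £5,600 − £4,128.40 = £1,471.60.

£1,471.60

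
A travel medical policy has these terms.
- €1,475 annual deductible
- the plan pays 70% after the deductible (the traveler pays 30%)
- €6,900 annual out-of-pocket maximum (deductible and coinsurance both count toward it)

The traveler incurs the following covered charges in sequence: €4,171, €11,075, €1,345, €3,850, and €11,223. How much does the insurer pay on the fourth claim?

€2,959.80

Bill 1, €4,171: deductible takes €1,475, €2,696 remains; traveler's 30% is €808.80. Traveler pays €2,283.80; OOP now €2,283.80. Plan pays €4,171 − €2,283.80 = €1,887.20.
Bill 2, €11,075: 30% coinsurance on €11,075 = €3,322.50. Traveler pays €3,322.50; OOP now €5,606.30. Insurer: €11,075 − €3,322.50 = €7,752.50.
Bill 3, €1,345: deductible met; 30% of €1,345 = €403.50. Cost to traveler: €403.50. OOP to date €6,009.80. Insurer: €1,345 − €403.50 = €941.50.
Bill 4, €3,850: 30% coinsurance on €3,850 = €1,155. Adding that to €6,009.80 gives €7,164.80, past the €6,900 cap; traveler pays only €6,900 − €6,009.80 = €890.20. Plan pays €3,850 − €890.20 = €2,959.80.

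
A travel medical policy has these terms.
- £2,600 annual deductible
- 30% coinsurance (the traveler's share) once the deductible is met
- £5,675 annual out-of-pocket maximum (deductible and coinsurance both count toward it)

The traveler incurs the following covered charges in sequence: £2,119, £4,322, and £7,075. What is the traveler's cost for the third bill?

£1,922.70

Claim 1 (£2,119): fully absorbed by the deductible. Cost to traveler: £2,119. OOP to date £2,119.
Claim 2 (£4,322): £481 to deductible, leaving £3,841; traveler's 30% is £1,152.30. Traveler pays £1,633.30; OOP now £3,752.30.
Claim 3 (£7,075): deductible met; 30% of £7,075 = £2,122.50. That would push OOP to £5,874.80, over the £5,675 cap, so traveler pays £5,675 − £3,752.30 = £1,922.70.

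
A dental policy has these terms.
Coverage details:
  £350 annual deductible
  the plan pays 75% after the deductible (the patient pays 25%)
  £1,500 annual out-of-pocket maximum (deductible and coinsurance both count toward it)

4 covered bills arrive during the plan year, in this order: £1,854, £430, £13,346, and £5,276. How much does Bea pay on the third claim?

£666.50

Claim 1 (£1,854): £350 finishes the deductible; £1,504 goes to coinsurance; patient's 25% is £376. Patient pays £726; OOP now £726.
Claim 2 (£430): deductible already satisfied, so patient's share is 25% × £430 = £107.50. Patient owes £107.50 (running OOP £833.50).
Claim 3 (£13,346): deductible already satisfied, so patient's share is 25% × £13,346 = £3,336.50. That would push OOP to £4,170, over the £1,500 cap, so patient pays £1,500 − £833.50 = £666.50.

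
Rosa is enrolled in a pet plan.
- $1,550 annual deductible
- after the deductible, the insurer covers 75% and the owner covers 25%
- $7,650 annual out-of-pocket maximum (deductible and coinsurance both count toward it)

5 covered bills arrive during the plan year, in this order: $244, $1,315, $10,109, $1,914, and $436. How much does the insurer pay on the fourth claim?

Claim 1 — $244: fully absorbed by the deductible. Owner owes $244 (running OOP $244). Plan pays $244 − $244 = $0.
Claim 2 — $1,315: $1,306 finishes the deductible; $9 goes to coinsurance; 25% of $9 = $2.25. Owner owes $1,308.25 (running OOP $1,552.25). Insurer: $1,315 − $1,308.25 = $6.75.
Claim 3 — $10,109: deductible met; 25% of $10,109 = $2,527.25. Owner owes $2,527.25 (running OOP $4,079.50). Insurer: $10,109 − $2,527.25 = $7,581.75.
Claim 4 — $1,914: deductible met; 25% of $1,914 = $478.50. Cost to owner: $478.50. OOP to date $4,558. Plan pays $1,914 − $478.50 = $1,435.50.

$1,435.50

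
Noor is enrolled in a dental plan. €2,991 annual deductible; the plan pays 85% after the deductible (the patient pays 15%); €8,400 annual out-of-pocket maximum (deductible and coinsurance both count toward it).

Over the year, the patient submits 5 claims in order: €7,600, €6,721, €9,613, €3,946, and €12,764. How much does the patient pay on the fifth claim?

€1,675.65

Bill 1, €7,600: €2,991 to deductible, leaving €4,609; coinsurance €4,609 × 15% = €691.35. Patient pays €3,682.35; OOP now €3,682.35.
Bill 2, €6,721: deductible met; 15% of €6,721 = €1,008.15. Cost to patient: €1,008.15. OOP to date €4,690.50.
Bill 3, €9,613: deductible already satisfied, so patient's share is 15% × €9,613 = €1,441.95. Patient pays €1,441.95; OOP now €6,132.45.
Bill 4, €3,946: 15% coinsurance on €3,946 = €591.90. Patient owes €591.90 (running OOP €6,724.35).
Bill 5, €12,764: deductible met; 15% of €12,764 = €1,914.60. Adding that to €6,724.35 gives €8,638.95, past the €8,400 cap; patient pays only €8,400 − €6,724.35 = €1,675.65.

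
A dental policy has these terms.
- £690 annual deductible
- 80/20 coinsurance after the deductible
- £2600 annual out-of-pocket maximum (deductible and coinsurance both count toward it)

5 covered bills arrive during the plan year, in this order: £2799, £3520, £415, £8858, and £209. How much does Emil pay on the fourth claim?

Claim 1 (£2799): £690 to deductible, leaving £2109; coinsurance £2109 × 20% = £421.80. Patient pays £1111.80; OOP now £1111.80.
Claim 2 (£3520): deductible met; 20% of £3520 = £704. Cost to patient: £704. OOP to date £1815.80.
Claim 3 (£415): deductible met; 20% of £415 = £83. Patient owes £83 (running OOP £1898.80).
Claim 4 (£8858): deductible met; 20% of £8858 = £1771.60. OOP would hit £3670.40 > £2600, so the cap limits the patient to £2600 − £1898.80 = £701.20.

£701.20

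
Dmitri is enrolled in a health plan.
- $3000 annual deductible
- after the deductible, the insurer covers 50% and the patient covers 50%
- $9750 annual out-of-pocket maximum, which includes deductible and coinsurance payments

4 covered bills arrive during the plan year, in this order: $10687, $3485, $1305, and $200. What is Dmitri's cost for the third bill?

Claim 1 — $10687: $3000 finishes the deductible; $7687 goes to coinsurance; coinsurance $7687 × 50% = $3843.50. Cost to patient: $6843.50. OOP to date $6843.50.
Claim 2 — $3485: deductible met; 50% of $3485 = $1742.50. Patient owes $1742.50 (running OOP $8586).
Claim 3 — $1305: 50% coinsurance on $1305 = $652.50. Cost to patient: $652.50. OOP to date $9238.50.

$652.50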